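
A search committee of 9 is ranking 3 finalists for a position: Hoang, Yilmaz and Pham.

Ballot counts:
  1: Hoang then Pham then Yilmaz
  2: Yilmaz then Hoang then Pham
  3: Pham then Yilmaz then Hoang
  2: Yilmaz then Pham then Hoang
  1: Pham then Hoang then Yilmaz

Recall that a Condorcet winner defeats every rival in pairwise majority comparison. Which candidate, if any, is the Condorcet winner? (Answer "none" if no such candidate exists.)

Pham

Check each pair by majority over 9 ballots:
Hoang vs Yilmaz: Hoang is ranked higher on 1+1 = 2 ballots, Yilmaz on 7. Yilmaz wins 7–2.
Hoang vs Pham: 1+2 = 3 for Hoang, 6 for Pham — Pham by 6–3.
Yilmaz vs Pham: Yilmaz preferred on 2+2 = 4 ballots; Pham wins 5–4.
Pham beats each of Hoang, Yilmaz — Pham is the Condorcet winner.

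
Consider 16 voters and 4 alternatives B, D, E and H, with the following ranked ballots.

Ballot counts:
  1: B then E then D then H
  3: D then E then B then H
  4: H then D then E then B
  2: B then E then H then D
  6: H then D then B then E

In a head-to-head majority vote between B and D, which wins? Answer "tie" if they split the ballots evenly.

Ballots ranking B above D: 1 + 2 = 3.
Ballots ranking D above B: 16 − 3 = 13.
D wins the head-to-head 13–3.

D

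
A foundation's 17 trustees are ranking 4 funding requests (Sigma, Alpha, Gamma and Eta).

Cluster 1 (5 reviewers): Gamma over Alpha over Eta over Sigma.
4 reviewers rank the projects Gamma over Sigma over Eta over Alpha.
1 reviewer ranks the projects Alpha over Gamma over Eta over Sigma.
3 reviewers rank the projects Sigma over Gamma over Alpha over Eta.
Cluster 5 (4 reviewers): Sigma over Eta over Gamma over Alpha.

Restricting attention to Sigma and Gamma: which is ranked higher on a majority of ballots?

Gamma

Ballots ranking Sigma above Gamma: 3 + 4 = 7.
Ballots ranking Gamma above Sigma: 17 − 7 = 10.
Gamma wins the head-to-head 10–7.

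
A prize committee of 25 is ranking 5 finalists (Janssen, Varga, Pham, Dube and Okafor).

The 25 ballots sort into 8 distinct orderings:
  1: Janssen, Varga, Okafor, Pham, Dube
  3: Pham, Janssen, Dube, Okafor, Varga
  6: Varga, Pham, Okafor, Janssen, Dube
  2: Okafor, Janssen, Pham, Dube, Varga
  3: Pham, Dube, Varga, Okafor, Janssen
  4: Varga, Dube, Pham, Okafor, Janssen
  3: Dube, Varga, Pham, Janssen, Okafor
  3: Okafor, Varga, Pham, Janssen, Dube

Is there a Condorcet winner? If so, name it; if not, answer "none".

Varga

Head-to-head results (25 jurors):
Janssen vs Varga: Varga wins 19–6.
Janssen vs Pham: Pham, 22–3.
Janssen vs Dube: Janssen, 15–10.
Janssen vs Okafor: Okafor wins 18–7.
Varga–Pham: Varga 17–8.
Varga vs Dube: Varga wins 14–11.
Varga vs Okafor: Varga, 17–8.
Pham–Dube: Pham 18–7.
Pham vs Okafor: Pham wins 19–6.
Dube vs Okafor: Dube wins 13–12.
Varga beats each of Janssen, Pham, Dube, Okafor — Varga is the Condorcet winner.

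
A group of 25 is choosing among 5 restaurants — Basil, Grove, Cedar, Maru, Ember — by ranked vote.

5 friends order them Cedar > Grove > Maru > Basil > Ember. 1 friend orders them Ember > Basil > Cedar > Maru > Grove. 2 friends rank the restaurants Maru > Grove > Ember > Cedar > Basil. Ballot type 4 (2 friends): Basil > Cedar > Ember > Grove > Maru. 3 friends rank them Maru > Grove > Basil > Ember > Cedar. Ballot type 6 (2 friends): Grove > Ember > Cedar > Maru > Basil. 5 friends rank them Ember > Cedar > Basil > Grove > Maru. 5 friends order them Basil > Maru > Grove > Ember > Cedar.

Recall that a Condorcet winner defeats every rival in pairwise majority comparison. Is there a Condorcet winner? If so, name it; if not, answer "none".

Pairwise majorities:
Basil vs Grove: Basil is ranked higher on 1+2+5+5 = 13 ballots, Grove on 12. Basil wins 13–12.
Basil vs Cedar: Basil preferred on 1+2+3+5 = 11 ballots; Cedar wins 14–11.
Basil vs Maru: 13 to 12, Basil.
Basil vs Ember: Basil is ranked higher on 5+2+3+5 = 15 ballots, Ember on 10. Basil wins 15–10.
Grove vs Cedar: Grove preferred on 2+3+2+5 = 12 ballots; Cedar wins 13–12.
Grove vs Maru: 5+2+2+5 = 14 for Grove, 11 for Maru — Grove by 14–11.
Grove vs Ember: 5+2+3+2+5 = 17 for Grove, 8 for Ember — Grove by 17–8.
Cedar vs Maru: 15 to 10, Cedar.
Cedar vs Ember: 5+2 = 7 for Cedar, 18 for Ember — Ember by 18–7.
Maru vs Ember: 5+2+3+5 = 15 for Maru, 10 for Ember — Maru by 15–10.
No restaurant is unbeaten: Basil loses to Cedar; Grove loses to Basil; Cedar loses to Ember; Maru loses to Basil; Ember loses to Basil. In particular Basil → Ember → Cedar → Basil is a majority cycle — no Condorcet winner exists.

none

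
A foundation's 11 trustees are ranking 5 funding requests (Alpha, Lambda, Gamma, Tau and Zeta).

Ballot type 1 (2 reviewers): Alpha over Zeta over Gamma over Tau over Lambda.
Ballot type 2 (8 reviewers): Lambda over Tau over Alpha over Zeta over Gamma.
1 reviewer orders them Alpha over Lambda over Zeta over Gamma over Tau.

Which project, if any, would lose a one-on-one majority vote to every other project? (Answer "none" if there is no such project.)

Gamma

Pairwise majorities:
Alpha vs Lambda: Alpha preferred on 2+1 = 3 ballots; Lambda wins 8–3.
Alpha vs Gamma: Alpha wins 11–0.
Alpha vs Tau: Tau, 8–3.
Alpha vs Zeta: 11 to 0, Alpha.
Lambda vs Gamma: 9 to 2, Lambda.
Lambda vs Tau: 9 to 2, Lambda.
Lambda–Zeta: Lambda 9–2.
Gamma–Tau: Tau 8–3.
Gamma vs Zeta: Zeta wins 11–0.
Tau vs Zeta: Tau, 8–3.
Only Gamma has no wins; Gamma is the Condorcet loser.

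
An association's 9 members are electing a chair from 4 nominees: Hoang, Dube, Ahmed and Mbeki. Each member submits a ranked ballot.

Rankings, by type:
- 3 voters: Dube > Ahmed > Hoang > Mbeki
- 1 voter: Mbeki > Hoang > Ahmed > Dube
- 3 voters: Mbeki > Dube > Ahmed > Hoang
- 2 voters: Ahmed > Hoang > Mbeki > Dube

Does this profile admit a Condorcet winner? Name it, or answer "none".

Check each pair by majority over 9 ballots:
Hoang vs Dube: 1+2 = 3 for Hoang, 6 for Dube — Dube by 6–3.
Hoang vs Ahmed: Hoang preferred on 1 ballot; Ahmed wins 8–1.
Hoang vs Mbeki: 3+2 = 5 for Hoang, 4 for Mbeki — Hoang by 5–4.
Dube vs Ahmed: Dube preferred on 3+3 = 6 ballots; Dube wins 6–3.
Dube vs Mbeki: Dube is ranked higher on 3 ballots, Mbeki on 6. Mbeki wins 6–3.
Ahmed vs Mbeki: 3+2 = 5 for Ahmed, 4 for Mbeki — Ahmed by 5–4.
Every candidate loses at least once (Hoang loses to Dube; Dube loses to Mbeki; Ahmed loses to Dube; Mbeki loses to Hoang). The majority relation contains the cycle Hoang > Mbeki > Dube > Hoang, so there is no Condorcet winner.

none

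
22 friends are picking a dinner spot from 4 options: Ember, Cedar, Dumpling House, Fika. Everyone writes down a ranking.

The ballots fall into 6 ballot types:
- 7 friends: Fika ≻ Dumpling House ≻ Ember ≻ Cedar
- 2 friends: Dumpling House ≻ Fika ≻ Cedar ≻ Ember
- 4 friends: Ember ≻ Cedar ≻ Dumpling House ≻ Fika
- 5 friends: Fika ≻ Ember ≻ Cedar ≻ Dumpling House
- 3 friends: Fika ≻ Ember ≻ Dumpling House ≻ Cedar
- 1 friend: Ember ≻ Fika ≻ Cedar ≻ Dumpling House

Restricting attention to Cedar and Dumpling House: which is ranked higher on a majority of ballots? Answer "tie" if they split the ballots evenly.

Dumpling House

Ballots ranking Cedar above Dumpling House: 4 + 5 + 1 = 10.
Ballots ranking Dumpling House above Cedar: 22 − 10 = 12.
Dumpling House wins the head-to-head 12–10.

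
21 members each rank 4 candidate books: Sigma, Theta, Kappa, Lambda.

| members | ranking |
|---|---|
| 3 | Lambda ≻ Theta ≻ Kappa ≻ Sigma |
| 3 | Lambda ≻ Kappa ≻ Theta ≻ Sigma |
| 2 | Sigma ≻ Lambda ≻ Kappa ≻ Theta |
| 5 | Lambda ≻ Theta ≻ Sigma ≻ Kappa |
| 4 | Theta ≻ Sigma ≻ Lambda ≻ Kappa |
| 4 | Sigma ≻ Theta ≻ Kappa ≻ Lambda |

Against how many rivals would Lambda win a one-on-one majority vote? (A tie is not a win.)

Lambda against each rival (21 members):
Lambda vs Sigma: Lambda, 11–10.
Lambda vs Theta: Lambda wins 13–8.
Lambda vs Kappa: Lambda preferred on 3+3+2+5+4 = 17 ballots; Lambda wins 17–4.
Lambda beats Sigma, Theta, Kappa — 3 pairwise wins.

3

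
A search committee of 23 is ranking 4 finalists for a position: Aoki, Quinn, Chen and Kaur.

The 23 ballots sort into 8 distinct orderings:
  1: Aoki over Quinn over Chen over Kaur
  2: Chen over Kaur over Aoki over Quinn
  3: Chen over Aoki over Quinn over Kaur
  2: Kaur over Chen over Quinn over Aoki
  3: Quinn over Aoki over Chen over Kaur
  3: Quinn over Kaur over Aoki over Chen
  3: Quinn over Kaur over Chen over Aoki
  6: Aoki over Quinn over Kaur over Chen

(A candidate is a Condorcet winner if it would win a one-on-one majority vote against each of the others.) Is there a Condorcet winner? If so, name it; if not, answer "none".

Aoki

Check each pair by majority over 23 ballots:
Aoki–Quinn: Aoki 12–11.
Aoki vs Chen: Aoki, 13–10.
Aoki–Kaur: Aoki 13–10.
Quinn–Chen: Quinn 16–7.
Quinn–Kaur: Quinn 19–4.
Chen–Kaur: Kaur 14–9.
Only Aoki has no losses; Aoki is the Condorcet winner.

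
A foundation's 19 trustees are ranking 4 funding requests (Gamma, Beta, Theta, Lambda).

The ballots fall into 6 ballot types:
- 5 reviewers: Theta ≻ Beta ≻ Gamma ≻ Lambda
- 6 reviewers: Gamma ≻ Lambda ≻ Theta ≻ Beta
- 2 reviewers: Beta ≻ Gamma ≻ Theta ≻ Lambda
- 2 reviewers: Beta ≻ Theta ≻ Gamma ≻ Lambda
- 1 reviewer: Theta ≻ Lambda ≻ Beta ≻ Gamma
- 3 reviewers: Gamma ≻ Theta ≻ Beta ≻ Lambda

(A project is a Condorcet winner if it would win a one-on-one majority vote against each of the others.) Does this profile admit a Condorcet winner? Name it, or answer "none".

none

Check each pair by majority over 19 ballots:
Gamma vs Beta: 9 to 10, Beta.
Gamma vs Theta: 11 to 8, Gamma.
Gamma vs Lambda: Gamma is ranked higher on 5+6+2+2+3 = 18 ballots, Lambda on 1. Gamma wins 18–1.
Beta vs Theta: 4 to 15, Theta.
Beta vs Lambda: Beta preferred on 5+2+2+3 = 12 ballots; Beta wins 12–7.
Theta vs Lambda: 5+2+2+1+3 = 13 for Theta, 6 for Lambda — Theta by 13–6.
No project is unbeaten: Gamma loses to Beta; Beta loses to Theta; Theta loses to Gamma; Lambda loses to Gamma. In particular Gamma > Theta > Beta > Gamma is a majority cycle — no Condorcet winner exists.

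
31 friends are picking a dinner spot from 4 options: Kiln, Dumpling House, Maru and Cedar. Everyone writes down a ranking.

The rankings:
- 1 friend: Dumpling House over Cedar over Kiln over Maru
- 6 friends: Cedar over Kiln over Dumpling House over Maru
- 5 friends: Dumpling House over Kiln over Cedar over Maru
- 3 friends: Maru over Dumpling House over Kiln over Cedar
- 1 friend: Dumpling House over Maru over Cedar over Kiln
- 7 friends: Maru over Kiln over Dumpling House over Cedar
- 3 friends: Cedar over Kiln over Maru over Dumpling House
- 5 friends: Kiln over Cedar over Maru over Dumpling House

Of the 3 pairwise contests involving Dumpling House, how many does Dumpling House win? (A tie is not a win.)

1

Dumpling House against each rival (31 friends):
Dumpling House vs Kiln: Kiln wins 21–10.
Dumpling House vs Maru: Maru wins 18–13.
Dumpling House vs Cedar: Dumpling House wins 17–14.
Dumpling House beats Cedar; loses to Kiln, Maru — 1 pairwise win.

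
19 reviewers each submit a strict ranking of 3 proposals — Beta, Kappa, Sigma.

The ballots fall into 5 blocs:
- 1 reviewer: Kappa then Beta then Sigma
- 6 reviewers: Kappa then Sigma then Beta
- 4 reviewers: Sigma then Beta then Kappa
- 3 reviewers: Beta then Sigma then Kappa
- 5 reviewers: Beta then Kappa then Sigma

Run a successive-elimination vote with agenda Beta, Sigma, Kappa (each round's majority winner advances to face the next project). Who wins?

Round 1: Beta vs Sigma — 9–10, Sigma advances.
Round 2: Sigma vs Kappa — 7–12, Kappa advances.
The agenda winner is Kappa.

Kappa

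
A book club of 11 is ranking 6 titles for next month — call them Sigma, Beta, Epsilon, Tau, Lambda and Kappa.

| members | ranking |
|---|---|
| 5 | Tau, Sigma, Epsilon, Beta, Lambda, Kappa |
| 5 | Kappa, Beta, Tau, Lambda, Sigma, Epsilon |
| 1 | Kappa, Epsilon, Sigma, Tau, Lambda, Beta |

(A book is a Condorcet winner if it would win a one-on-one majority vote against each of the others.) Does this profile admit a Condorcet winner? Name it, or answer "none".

Head-to-head results (11 members):
Sigma vs Beta: 6 to 5, Sigma.
Sigma–Epsilon: Sigma 10–1.
Sigma vs Tau: Tau wins 10–1.
Sigma vs Lambda: Sigma is ranked higher on 5+1 = 6 ballots, Lambda on 5. Sigma wins 6–5.
Sigma vs Kappa: Kappa, 6–5.
Beta vs Epsilon: Beta is ranked higher on 5 ballots, Epsilon on 6. Epsilon wins 6–5.
Beta–Tau: Tau 6–5.
Beta vs Lambda: Beta preferred on 5+5 = 10 ballots; Beta wins 10–1.
Beta–Kappa: Kappa 6–5.
Epsilon vs Tau: 1 to 10, Tau.
Epsilon vs Lambda: Epsilon, 6–5.
Epsilon vs Kappa: 5 to 6, Kappa.
Tau vs Lambda: 11 to 0, Tau.
Tau vs Kappa: Kappa, 6–5.
Lambda–Kappa: Kappa 6–5.
Kappa wins every pairwise contest, so Kappa is the Condorcet winner.

Kappa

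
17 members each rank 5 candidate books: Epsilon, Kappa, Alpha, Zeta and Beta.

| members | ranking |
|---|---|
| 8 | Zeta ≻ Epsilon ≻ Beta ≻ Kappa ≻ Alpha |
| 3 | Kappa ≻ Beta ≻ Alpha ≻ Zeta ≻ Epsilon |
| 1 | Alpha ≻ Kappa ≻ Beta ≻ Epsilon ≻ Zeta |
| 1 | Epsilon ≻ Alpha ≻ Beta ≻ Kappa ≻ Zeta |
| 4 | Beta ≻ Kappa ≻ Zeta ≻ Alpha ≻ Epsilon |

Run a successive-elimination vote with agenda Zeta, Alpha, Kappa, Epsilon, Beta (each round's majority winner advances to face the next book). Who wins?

Round 1: Zeta vs Alpha — 12–5, Zeta advances.
Round 2: Zeta vs Kappa — 8–9, Kappa advances.
Round 3: Kappa vs Epsilon — 8–9, Epsilon advances.
Round 4: Epsilon vs Beta — 9–8, Epsilon advances.
The agenda winner is Epsilon.

Epsilon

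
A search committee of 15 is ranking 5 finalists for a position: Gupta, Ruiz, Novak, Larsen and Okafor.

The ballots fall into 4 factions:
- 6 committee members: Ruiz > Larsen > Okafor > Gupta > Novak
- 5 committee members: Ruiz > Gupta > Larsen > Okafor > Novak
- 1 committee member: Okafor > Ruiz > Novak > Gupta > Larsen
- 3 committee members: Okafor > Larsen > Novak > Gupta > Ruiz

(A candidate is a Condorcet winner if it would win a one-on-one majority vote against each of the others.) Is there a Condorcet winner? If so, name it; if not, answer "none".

Ruiz

Head-to-head results (15 committee members):
Gupta vs Ruiz: Gupta is ranked higher on 3 ballots, Ruiz on 12. Ruiz wins 12–3.
Gupta vs Novak: 11 to 4, Gupta.
Gupta vs Larsen: Larsen wins 9–6.
Gupta vs Okafor: Gupta is ranked higher on 5 ballots, Okafor on 10. Okafor wins 10–5.
Ruiz vs Novak: Ruiz, 12–3.
Ruiz vs Larsen: Ruiz preferred on 6+5+1 = 12 ballots; Ruiz wins 12–3.
Ruiz–Okafor: Ruiz 11–4.
Novak vs Larsen: Larsen, 14–1.
Novak vs Okafor: Novak is ranked higher on 0 ballots, Okafor on 15. Okafor wins 15–0.
Larsen vs Okafor: Larsen wins 11–4.
Ruiz beats each of Gupta, Novak, Larsen, Okafor — Ruiz is the Condorcet winner.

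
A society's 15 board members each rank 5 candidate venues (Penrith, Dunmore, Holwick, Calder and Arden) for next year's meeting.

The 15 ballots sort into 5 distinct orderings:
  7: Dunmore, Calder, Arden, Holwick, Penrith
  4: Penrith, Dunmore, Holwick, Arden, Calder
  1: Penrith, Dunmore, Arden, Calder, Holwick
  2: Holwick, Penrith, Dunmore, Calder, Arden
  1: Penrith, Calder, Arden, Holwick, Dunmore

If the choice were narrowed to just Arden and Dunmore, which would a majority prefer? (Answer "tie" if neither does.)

Dunmore

Ballots ranking Arden above Dunmore: 1.
Ballots ranking Dunmore above Arden: 15 − 1 = 14.
Dunmore wins the head-to-head 14–1.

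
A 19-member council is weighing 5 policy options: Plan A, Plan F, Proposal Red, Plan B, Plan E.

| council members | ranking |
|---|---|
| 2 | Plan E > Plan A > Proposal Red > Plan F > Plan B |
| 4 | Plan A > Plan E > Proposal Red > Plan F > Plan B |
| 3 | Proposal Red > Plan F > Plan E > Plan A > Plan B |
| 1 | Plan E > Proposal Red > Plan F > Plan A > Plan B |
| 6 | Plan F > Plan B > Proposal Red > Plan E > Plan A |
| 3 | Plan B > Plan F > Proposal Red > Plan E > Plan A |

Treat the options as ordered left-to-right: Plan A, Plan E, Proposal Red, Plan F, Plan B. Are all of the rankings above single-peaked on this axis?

yes

Axis positions: Plan A=1, Plan E=2, Proposal Red=3, Plan F=4, Plan B=5.
Type 1 (peak Plan E at position 2): ranking walks positions 2-1-3-4-5, expanding outward from the peak — single-peaked.
Type 2 (peak Plan A at position 1): ranking walks positions 1-2-3-4-5, expanding outward from the peak — single-peaked.
Type 3 (peak Proposal Red at position 3): ranking walks positions 3-4-2-1-5, expanding outward from the peak — single-peaked.
Type 4 (peak Plan E at position 2): ranking walks positions 2-3-4-1-5, expanding outward from the peak — single-peaked.
Type 5 (peak Plan F at position 4): ranking walks positions 4-5-3-2-1, expanding outward from the peak — single-peaked.
Type 6 (peak Plan B at position 5): ranking walks positions 5-4-3-2-1, expanding outward from the peak — single-peaked.
Every ranking is single-peaked on this axis.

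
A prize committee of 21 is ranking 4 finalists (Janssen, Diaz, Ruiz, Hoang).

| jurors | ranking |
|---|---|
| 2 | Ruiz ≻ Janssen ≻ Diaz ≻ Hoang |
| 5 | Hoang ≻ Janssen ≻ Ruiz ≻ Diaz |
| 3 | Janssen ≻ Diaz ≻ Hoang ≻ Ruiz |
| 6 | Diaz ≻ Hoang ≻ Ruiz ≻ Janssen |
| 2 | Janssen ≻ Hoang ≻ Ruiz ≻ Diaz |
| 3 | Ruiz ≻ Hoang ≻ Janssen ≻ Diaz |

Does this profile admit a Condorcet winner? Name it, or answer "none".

none

Check each pair by majority over 21 ballots:
Janssen–Diaz: Janssen 15–6.
Janssen vs Ruiz: Ruiz, 11–10.
Janssen–Hoang: Hoang 14–7.
Diaz vs Ruiz: Ruiz, 12–9.
Diaz–Hoang: Diaz 11–10.
Ruiz vs Hoang: Hoang wins 16–5.
Every nominee loses at least once (Janssen loses to Ruiz; Diaz loses to Janssen; Ruiz loses to Hoang; Hoang loses to Diaz). The majority relation contains the cycle Janssen beats Diaz beats Hoang beats Janssen, so there is no Condorcet winner.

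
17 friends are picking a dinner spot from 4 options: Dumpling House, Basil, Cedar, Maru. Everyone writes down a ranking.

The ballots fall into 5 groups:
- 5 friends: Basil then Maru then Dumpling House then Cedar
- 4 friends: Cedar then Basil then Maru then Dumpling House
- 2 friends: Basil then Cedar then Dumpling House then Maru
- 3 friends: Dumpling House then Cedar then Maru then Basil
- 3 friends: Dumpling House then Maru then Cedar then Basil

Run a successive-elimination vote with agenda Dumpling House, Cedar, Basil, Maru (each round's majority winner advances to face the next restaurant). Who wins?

Basil

Round 1: Dumpling House vs Cedar — 11–6, Dumpling House advances.
Round 2: Dumpling House vs Basil — 6–11, Basil advances.
Round 3: Basil vs Maru — 11–6, Basil advances.
The agenda winner is Basil.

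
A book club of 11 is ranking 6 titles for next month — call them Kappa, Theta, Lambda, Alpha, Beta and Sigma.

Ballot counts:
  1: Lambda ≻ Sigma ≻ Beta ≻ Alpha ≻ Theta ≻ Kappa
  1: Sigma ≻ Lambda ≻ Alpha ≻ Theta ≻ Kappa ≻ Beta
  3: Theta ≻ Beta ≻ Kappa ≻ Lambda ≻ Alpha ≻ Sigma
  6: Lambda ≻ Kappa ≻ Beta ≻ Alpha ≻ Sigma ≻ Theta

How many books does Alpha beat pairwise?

Alpha against each rival (11 members):
Alpha–Kappa: Kappa 9–2.
Alpha–Theta: Alpha 8–3.
Alpha vs Lambda: Alpha is ranked higher on 0 ballots, Lambda on 11. Lambda wins 11–0.
Alpha–Beta: Beta 10–1.
Alpha vs Sigma: Alpha preferred on 3+6 = 9 ballots; Alpha wins 9–2.
Alpha beats Theta, Sigma; loses to Kappa, Lambda, Beta — 2 pairwise wins.

2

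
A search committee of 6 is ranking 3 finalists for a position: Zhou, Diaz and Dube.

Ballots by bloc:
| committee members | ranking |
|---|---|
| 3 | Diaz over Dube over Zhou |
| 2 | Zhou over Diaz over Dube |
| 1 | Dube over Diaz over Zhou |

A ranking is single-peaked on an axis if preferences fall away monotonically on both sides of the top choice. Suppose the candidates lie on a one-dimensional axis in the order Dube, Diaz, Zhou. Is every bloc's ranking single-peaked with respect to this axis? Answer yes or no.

Axis positions: Dube=1, Diaz=2, Zhou=3.
Bloc 1 (peak Diaz at position 2): ranking walks positions 2-1-3, expanding outward from the peak — single-peaked.
Bloc 2 (peak Zhou at position 3): ranking walks positions 3-2-1, expanding outward from the peak — single-peaked.
Bloc 3 (peak Dube at position 1): ranking walks positions 1-2-3, expanding outward from the peak — single-peaked.
Every ranking is single-peaked on this axis.

yes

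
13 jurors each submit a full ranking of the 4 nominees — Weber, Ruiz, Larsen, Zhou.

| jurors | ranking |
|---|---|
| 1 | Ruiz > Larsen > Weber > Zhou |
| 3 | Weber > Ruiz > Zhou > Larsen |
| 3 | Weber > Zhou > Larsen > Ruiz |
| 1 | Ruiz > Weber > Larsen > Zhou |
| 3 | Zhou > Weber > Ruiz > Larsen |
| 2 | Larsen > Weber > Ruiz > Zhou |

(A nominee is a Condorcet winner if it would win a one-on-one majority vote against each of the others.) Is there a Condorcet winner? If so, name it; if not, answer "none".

Head-to-head results (13 jurors):
Weber vs Ruiz: Weber, 11–2.
Weber vs Larsen: Weber, 10–3.
Weber vs Zhou: Weber wins 10–3.
Ruiz vs Larsen: Ruiz wins 8–5.
Ruiz–Zhou: Ruiz 7–6.
Larsen vs Zhou: Zhou wins 9–4.
Weber beats each of Ruiz, Larsen, Zhou — Weber is the Condorcet winner.

Weber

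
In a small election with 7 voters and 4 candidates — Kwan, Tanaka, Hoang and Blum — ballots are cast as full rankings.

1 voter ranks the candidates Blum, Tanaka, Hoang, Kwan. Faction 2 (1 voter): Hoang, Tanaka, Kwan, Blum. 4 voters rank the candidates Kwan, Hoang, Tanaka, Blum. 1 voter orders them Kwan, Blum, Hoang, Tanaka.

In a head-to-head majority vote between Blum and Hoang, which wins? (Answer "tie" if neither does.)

Ballots ranking Blum above Hoang: 1 + 1 = 2.
Ballots ranking Hoang above Blum: 7 − 2 = 5.
Hoang wins the head-to-head 5–2.

Hoang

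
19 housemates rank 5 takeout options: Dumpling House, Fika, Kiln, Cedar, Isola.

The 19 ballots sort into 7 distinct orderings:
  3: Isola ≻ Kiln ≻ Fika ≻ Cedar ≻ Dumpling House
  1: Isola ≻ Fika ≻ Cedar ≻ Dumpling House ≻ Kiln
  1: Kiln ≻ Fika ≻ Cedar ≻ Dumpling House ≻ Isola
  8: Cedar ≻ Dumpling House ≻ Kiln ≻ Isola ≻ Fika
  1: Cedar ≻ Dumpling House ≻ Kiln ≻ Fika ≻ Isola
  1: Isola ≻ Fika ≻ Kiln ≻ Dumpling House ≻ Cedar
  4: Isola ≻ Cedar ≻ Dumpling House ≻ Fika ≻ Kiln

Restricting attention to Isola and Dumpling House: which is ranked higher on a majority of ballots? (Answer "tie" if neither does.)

Ballots ranking Isola above Dumpling House: 3 + 1 + 1 + 4 = 9.
Ballots ranking Dumpling House above Isola: 19 − 9 = 10.
Dumpling House wins the head-to-head 10–9.

Dumpling House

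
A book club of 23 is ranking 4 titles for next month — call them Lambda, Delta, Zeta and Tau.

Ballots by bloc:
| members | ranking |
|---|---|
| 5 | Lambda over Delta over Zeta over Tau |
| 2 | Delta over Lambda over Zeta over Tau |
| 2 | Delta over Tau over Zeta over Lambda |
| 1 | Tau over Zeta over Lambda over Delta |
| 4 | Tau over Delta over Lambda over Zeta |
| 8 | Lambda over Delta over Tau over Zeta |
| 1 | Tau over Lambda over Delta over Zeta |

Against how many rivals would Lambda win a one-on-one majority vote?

3

Lambda against each rival (23 members):
Lambda vs Delta: Lambda wins 15–8.
Lambda vs Zeta: Lambda is ranked higher on 5+2+4+8+1 = 20 ballots, Zeta on 3. Lambda wins 20–3.
Lambda vs Tau: 15 to 8, Lambda.
Lambda beats Delta, Zeta, Tau — 3 pairwise wins.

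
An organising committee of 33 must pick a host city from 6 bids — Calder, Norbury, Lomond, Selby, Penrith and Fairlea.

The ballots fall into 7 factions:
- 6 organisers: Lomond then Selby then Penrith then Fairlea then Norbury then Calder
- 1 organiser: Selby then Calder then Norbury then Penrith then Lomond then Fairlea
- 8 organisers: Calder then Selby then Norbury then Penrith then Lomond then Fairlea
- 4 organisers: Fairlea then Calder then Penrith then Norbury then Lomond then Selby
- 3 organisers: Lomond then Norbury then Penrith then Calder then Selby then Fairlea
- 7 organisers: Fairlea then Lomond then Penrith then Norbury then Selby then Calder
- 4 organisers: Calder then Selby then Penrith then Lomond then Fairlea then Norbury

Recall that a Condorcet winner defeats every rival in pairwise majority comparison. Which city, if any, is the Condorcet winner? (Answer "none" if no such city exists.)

Check each pair by majority over 33 ballots:
Calder vs Norbury: 17 to 16, Calder.
Calder vs Lomond: 17 to 16, Calder.
Calder vs Selby: Calder is ranked higher on 8+4+3+4 = 19 ballots, Selby on 14. Calder wins 19–14.
Calder vs Penrith: Calder preferred on 1+8+4+4 = 17 ballots; Calder wins 17–16.
Calder vs Fairlea: 1+8+3+4 = 16 for Calder, 17 for Fairlea — Fairlea by 17–16.
Norbury vs Lomond: 1+8+4 = 13 for Norbury, 20 for Lomond — Lomond by 20–13.
Norbury vs Selby: 4+3+7 = 14 for Norbury, 19 for Selby — Selby by 19–14.
Norbury vs Penrith: 1+8+3 = 12 for Norbury, 21 for Penrith — Penrith by 21–12.
Norbury vs Fairlea: 1+8+3 = 12 for Norbury, 21 for Fairlea — Fairlea by 21–12.
Lomond vs Selby: 20 to 13, Lomond.
Lomond vs Penrith: 6+3+7 = 16 for Lomond, 17 for Penrith — Penrith by 17–16.
Lomond vs Fairlea: Lomond is ranked higher on 6+1+8+3+4 = 22 ballots, Fairlea on 11. Lomond wins 22–11.
Selby vs Penrith: 19 to 14, Selby.
Selby vs Fairlea: Selby preferred on 6+1+8+3+4 = 22 ballots; Selby wins 22–11.
Penrith vs Fairlea: Penrith preferred on 6+1+8+3+4 = 22 ballots; Penrith wins 22–11.
Every city loses at least once (Calder loses to Fairlea; Norbury loses to Calder; Lomond loses to Calder; Selby loses to Calder; Penrith loses to Calder; Fairlea loses to Lomond). The majority relation contains the cycle Calder > Lomond > Fairlea > Calder, so there is no Condorcet winner.

none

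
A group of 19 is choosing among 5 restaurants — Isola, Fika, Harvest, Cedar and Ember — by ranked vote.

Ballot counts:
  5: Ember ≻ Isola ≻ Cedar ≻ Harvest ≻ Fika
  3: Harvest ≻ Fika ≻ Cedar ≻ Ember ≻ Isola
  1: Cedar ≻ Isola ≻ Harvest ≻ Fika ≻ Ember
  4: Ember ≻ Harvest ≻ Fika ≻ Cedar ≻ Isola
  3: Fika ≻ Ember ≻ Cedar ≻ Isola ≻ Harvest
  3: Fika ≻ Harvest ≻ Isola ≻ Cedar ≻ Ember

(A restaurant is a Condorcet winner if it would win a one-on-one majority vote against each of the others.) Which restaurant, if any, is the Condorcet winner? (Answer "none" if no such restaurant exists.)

Pairwise majorities:
Isola vs Fika: Isola preferred on 5+1 = 6 ballots; Fika wins 13–6.
Isola vs Harvest: 5+1+3 = 9 for Isola, 10 for Harvest — Harvest by 10–9.
Isola vs Cedar: Isola preferred on 5+3 = 8 ballots; Cedar wins 11–8.
Isola vs Ember: 4 to 15, Ember.
Fika vs Harvest: Fika is ranked higher on 3+3 = 6 ballots, Harvest on 13. Harvest wins 13–6.
Fika vs Cedar: 3+4+3+3 = 13 for Fika, 6 for Cedar — Fika by 13–6.
Fika vs Ember: 3+1+3+3 = 10 for Fika, 9 for Ember — Fika by 10–9.
Harvest vs Cedar: Harvest is ranked higher on 3+4+3 = 10 ballots, Cedar on 9. Harvest wins 10–9.
Harvest vs Ember: 7 to 12, Ember.
Cedar vs Ember: 3+1+3 = 7 for Cedar, 12 for Ember — Ember by 12–7.
Every restaurant loses at least once (Isola loses to Fika; Fika loses to Harvest; Harvest loses to Ember; Cedar loses to Fika; Ember loses to Fika). The majority relation contains the cycle Fika beats Ember beats Harvest beats Fika, so there is no Condorcet winner.

none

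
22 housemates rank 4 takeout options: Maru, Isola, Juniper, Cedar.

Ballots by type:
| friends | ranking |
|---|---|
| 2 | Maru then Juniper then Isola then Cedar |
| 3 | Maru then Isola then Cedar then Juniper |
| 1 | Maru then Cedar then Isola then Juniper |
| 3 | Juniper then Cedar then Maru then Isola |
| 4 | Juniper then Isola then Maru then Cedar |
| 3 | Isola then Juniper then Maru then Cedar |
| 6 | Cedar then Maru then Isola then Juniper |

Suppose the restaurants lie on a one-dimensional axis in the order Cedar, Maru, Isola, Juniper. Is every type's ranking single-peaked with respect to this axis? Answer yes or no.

no

Axis positions: Cedar=1, Maru=2, Isola=3, Juniper=4.
Type 1: ranking walks positions 2-4-3-1; Juniper is ranked above Isola even though Isola lies between Juniper and the peak Maru on the axis — preferences dip and rise again. Not single-peaked.
Type 2 (peak Maru at position 2): ranking walks positions 2-3-1-4, expanding outward from the peak — single-peaked.
Type 3 (peak Maru at position 2): ranking walks positions 2-1-3-4, expanding outward from the peak — single-peaked.
Type 4: ranking walks positions 4-1-2-3; Cedar is ranked above Isola even though Isola lies between Cedar and the peak Juniper on the axis — preferences dip and rise again. Not single-peaked.
Type 5 (peak Juniper at position 4): ranking walks positions 4-3-2-1, expanding outward from the peak — single-peaked.
Type 6 (peak Isola at position 3): ranking walks positions 3-4-2-1, expanding outward from the peak — single-peaked.
Type 7 (peak Cedar at position 1): ranking walks positions 1-2-3-4, expanding outward from the peak — single-peaked.
Type 1 violates single-peakedness, so the profile is not single-peaked on this axis.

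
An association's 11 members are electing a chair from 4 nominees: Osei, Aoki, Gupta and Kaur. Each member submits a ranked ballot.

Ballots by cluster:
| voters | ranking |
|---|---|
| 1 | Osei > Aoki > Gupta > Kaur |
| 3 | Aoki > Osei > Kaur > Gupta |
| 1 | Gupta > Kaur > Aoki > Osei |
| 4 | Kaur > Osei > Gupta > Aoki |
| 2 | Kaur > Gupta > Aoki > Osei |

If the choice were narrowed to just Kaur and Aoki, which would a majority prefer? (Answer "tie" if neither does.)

Ballots ranking Kaur above Aoki: 1 + 4 + 2 = 7.
Ballots ranking Aoki above Kaur: 11 − 7 = 4.
Kaur wins the head-to-head 7–4.

Kaur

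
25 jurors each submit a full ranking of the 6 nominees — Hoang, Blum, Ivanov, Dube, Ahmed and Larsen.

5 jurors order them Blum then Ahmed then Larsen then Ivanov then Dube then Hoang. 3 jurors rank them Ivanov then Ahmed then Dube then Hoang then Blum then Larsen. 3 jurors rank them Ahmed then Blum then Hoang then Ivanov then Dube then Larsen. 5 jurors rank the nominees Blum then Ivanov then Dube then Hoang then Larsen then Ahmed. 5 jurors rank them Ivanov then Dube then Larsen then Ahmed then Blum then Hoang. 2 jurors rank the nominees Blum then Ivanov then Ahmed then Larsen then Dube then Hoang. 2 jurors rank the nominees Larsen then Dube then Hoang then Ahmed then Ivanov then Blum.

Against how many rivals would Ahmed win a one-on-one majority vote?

Ahmed against each rival (25 jurors):
Ahmed vs Hoang: 5+3+3+5+2 = 18 for Ahmed, 7 for Hoang — Ahmed by 18–7.
Ahmed vs Blum: Ahmed preferred on 3+3+5+2 = 13 ballots; Ahmed wins 13–12.
Ahmed vs Ivanov: 10 to 15, Ivanov.
Ahmed vs Dube: 13 to 12, Ahmed.
Ahmed vs Larsen: Ahmed wins 13–12.
Ahmed beats Hoang, Blum, Dube, Larsen; loses to Ivanov — 4 pairwise wins.

4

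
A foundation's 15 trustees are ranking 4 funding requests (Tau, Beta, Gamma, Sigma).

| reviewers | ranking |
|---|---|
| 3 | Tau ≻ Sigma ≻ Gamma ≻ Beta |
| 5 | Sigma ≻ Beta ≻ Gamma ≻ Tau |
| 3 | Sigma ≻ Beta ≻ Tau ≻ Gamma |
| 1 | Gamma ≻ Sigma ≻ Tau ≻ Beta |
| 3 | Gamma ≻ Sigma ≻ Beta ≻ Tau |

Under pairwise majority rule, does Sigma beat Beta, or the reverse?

Sigma

Ballots ranking Sigma above Beta: 3 + 5 + 3 + 1 + 3 = 15.
Ballots ranking Beta above Sigma: 15 − 15 = 0.
Sigma wins the head-to-head 15–0.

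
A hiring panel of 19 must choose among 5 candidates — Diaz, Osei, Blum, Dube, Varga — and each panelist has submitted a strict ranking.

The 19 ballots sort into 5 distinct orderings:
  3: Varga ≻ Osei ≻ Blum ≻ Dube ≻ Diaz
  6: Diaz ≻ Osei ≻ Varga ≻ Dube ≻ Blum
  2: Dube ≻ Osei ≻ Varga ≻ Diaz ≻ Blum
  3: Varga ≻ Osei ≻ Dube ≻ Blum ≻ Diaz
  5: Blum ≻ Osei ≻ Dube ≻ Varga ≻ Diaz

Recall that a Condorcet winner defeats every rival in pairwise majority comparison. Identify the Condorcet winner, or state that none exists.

Pairwise majorities:
Diaz vs Osei: Diaz preferred on 6 ballots; Osei wins 13–6.
Diaz vs Blum: Diaz preferred on 6+2 = 8 ballots; Blum wins 11–8.
Diaz vs Dube: 6 for Diaz, 13 for Dube — Dube by 13–6.
Diaz vs Varga: Diaz preferred on 6 ballots; Varga wins 13–6.
Osei vs Blum: 14 to 5, Osei.
Osei vs Dube: 17 to 2, Osei.
Osei vs Varga: Osei preferred on 6+2+5 = 13 ballots; Osei wins 13–6.
Blum vs Dube: 3+5 = 8 for Blum, 11 for Dube — Dube by 11–8.
Blum vs Varga: Blum preferred on 5 ballots; Varga wins 14–5.
Dube vs Varga: Dube is ranked higher on 2+5 = 7 ballots, Varga on 12. Varga wins 12–7.
Osei wins every pairwise contest, so Osei is the Condorcet winner.

Osei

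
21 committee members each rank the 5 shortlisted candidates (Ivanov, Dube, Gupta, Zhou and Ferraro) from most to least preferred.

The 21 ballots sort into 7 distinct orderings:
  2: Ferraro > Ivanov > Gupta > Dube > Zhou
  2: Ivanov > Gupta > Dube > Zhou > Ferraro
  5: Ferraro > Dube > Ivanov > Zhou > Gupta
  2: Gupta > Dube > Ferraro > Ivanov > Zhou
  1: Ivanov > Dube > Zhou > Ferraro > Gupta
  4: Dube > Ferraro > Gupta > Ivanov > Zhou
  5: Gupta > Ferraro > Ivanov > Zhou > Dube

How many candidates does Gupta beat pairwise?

Gupta against each rival (21 committee members):
Gupta vs Ivanov: Gupta wins 11–10.
Gupta vs Dube: Gupta, 11–10.
Gupta vs Zhou: 15 to 6, Gupta.
Gupta vs Ferraro: Ferraro wins 12–9.
Gupta beats Ivanov, Dube, Zhou; loses to Ferraro — 3 pairwise wins.

3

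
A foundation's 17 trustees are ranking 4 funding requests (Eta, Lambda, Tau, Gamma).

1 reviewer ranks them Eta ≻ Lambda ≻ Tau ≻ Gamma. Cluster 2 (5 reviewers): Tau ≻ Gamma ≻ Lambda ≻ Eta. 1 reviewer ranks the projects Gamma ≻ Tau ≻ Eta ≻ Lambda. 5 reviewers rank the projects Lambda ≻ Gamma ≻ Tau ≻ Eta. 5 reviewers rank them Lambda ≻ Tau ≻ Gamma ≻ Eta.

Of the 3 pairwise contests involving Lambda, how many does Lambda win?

Lambda against each rival (17 reviewers):
Lambda vs Eta: 15 to 2, Lambda.
Lambda vs Tau: Lambda is ranked higher on 1+5+5 = 11 ballots, Tau on 6. Lambda wins 11–6.
Lambda vs Gamma: 1+5+5 = 11 for Lambda, 6 for Gamma — Lambda by 11–6.
Lambda beats Eta, Tau, Gamma — 3 pairwise wins.

3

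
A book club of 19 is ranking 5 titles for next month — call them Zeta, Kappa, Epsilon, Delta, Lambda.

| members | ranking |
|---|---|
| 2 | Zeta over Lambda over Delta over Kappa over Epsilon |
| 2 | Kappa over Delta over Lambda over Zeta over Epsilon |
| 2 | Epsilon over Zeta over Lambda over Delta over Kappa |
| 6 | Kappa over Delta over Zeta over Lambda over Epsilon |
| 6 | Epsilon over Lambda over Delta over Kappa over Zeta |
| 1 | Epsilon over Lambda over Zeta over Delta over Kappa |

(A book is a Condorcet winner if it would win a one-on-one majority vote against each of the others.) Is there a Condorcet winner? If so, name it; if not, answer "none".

none

Head-to-head results (19 members):
Zeta–Kappa: Kappa 14–5.
Zeta–Epsilon: Zeta 10–9.
Zeta vs Delta: Delta wins 14–5.
Zeta vs Lambda: Zeta, 10–9.
Kappa–Epsilon: Kappa 10–9.
Kappa vs Delta: Delta wins 11–8.
Kappa vs Lambda: Lambda, 11–8.
Epsilon vs Delta: Delta, 10–9.
Epsilon vs Lambda: Lambda, 10–9.
Delta–Lambda: Lambda 11–8.
Each book drops at least one matchup (Zeta loses to Kappa; Kappa loses to Delta; Epsilon loses to Zeta; Delta loses to Lambda; Lambda loses to Zeta); the cycle Zeta > Lambda > Kappa > Zeta rules out a Condorcet winner.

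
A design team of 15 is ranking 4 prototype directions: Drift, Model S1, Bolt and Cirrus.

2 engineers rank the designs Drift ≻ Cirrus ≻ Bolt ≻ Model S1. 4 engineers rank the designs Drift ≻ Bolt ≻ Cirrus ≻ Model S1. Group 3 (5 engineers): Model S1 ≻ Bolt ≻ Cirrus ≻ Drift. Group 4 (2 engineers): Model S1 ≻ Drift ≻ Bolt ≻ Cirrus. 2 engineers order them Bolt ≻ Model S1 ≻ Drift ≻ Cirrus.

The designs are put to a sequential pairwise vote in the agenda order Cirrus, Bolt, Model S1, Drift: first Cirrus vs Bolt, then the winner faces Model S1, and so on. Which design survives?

Drift

Round 1: Cirrus vs Bolt — 2–13, Bolt advances.
Round 2: Bolt vs Model S1 — 8–7, Bolt advances.
Round 3: Bolt vs Drift — 7–8, Drift advances.
Drift survives the agenda.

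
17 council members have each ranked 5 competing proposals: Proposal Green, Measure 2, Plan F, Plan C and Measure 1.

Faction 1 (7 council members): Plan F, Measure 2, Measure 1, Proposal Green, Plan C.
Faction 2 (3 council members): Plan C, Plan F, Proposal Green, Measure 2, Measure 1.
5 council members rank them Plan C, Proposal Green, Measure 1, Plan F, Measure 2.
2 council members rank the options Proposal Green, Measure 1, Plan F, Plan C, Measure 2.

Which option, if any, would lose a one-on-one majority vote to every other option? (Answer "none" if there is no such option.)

Head-to-head results (17 council members):
Proposal Green vs Measure 2: Proposal Green preferred on 3+5+2 = 10 ballots; Proposal Green wins 10–7.
Proposal Green vs Plan F: 5+2 = 7 for Proposal Green, 10 for Plan F — Plan F by 10–7.
Proposal Green vs Plan C: Proposal Green, 9–8.
Proposal Green vs Measure 1: Proposal Green is ranked higher on 3+5+2 = 10 ballots, Measure 1 on 7. Proposal Green wins 10–7.
Measure 2 vs Plan F: Plan F, 17–0.
Measure 2 vs Plan C: Plan C, 10–7.
Measure 2 vs Measure 1: 10 to 7, Measure 2.
Plan F vs Plan C: Plan F is ranked higher on 7+2 = 9 ballots, Plan C on 8. Plan F wins 9–8.
Plan F vs Measure 1: 10 to 7, Plan F.
Plan C vs Measure 1: 3+5 = 8 for Plan C, 9 for Measure 1 — Measure 1 by 9–8.
Each option has at least one pairwise win (Proposal Green beats Measure 2; Measure 2 beats Measure 1; Plan F beats Proposal Green; Plan C beats Measure 2; Measure 1 beats Plan C) — no Condorcet loser.

none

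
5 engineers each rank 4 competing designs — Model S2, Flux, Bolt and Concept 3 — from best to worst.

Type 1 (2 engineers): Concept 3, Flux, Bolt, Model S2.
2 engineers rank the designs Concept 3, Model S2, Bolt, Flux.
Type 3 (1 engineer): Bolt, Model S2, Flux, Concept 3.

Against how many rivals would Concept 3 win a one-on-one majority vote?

3

Concept 3 against each rival (5 engineers):
Concept 3 vs Model S2: Concept 3 wins 4–1.
Concept 3 vs Flux: Concept 3 wins 4–1.
Concept 3 vs Bolt: 2+2 = 4 for Concept 3, 1 for Bolt — Concept 3 by 4–1.
Concept 3 beats Model S2, Flux, Bolt — 3 pairwise wins.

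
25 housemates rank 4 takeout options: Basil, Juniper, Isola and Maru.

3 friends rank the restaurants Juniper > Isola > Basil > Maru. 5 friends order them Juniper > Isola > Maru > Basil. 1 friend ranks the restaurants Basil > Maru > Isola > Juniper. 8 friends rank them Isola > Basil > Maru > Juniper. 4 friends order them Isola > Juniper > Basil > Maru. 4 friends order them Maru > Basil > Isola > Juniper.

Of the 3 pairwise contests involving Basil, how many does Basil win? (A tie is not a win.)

Basil against each rival (25 friends):
Basil vs Juniper: Basil preferred on 1+8+4 = 13 ballots; Basil wins 13–12.
Basil vs Isola: 1+4 = 5 for Basil, 20 for Isola — Isola by 20–5.
Basil vs Maru: Basil wins 16–9.
Basil beats Juniper, Maru; loses to Isola — 2 pairwise wins.

2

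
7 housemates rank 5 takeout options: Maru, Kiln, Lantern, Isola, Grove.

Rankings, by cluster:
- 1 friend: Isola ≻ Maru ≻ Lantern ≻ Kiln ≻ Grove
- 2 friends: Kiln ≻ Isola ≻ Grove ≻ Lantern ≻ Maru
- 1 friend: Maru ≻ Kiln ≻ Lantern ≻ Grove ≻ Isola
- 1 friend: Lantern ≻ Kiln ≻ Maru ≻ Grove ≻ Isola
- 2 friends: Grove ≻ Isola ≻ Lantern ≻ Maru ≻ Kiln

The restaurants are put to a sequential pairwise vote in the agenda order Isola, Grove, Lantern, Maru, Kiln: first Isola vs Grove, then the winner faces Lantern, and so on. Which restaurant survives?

Kiln

Round 1: Isola vs Grove — 3–4, Grove advances.
Round 2: Grove vs Lantern — 4–3, Grove advances.
Round 3: Grove vs Maru — 4–3, Grove advances.
Round 4: Grove vs Kiln — 2–5, Kiln advances.
The agenda winner is Kiln.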